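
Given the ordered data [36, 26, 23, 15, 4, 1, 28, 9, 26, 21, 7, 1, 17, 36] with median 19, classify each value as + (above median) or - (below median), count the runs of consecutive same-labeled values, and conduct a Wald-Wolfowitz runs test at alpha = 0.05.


Step 1: Compute median = 19; label A = above, B = below.
Labels in order: AAABBBABAABBBA  (n_A = 7, n_B = 7)
Step 2: Count runs R = 7.
Step 3: Under H0 (random ordering), E[R] = 2*n_A*n_B/(n_A+n_B) + 1 = 2*7*7/14 + 1 = 8.0000.
        Var[R] = 2*n_A*n_B*(2*n_A*n_B - n_A - n_B) / ((n_A+n_B)^2 * (n_A+n_B-1)) = 8232/2548 = 3.2308.
        SD[R] = 1.7974.
Step 4: Continuity-corrected z = (R + 0.5 - E[R]) / SD[R] = (7 + 0.5 - 8.0000) / 1.7974 = -0.2782.
Step 5: Two-sided p-value via normal approximation = 2*(1 - Phi(|z|)) = 0.780879.
Step 6: alpha = 0.05. fail to reject H0.

R = 7, z = -0.2782, p = 0.780879, fail to reject H0.


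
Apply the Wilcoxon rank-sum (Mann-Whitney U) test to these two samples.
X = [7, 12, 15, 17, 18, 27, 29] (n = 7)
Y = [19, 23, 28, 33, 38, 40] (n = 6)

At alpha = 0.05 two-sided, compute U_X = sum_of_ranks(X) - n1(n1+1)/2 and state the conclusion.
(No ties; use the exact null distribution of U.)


Step 1: Combine and sort all 13 observations; assign midranks.
sorted (value, group): (7,X), (12,X), (15,X), (17,X), (18,X), (19,Y), (23,Y), (27,X), (28,Y), (29,X), (33,Y), (38,Y), (40,Y)
ranks: 7->1, 12->2, 15->3, 17->4, 18->5, 19->6, 23->7, 27->8, 28->9, 29->10, 33->11, 38->12, 40->13
Step 2: Rank sum for X: R1 = 1 + 2 + 3 + 4 + 5 + 8 + 10 = 33.
Step 3: U_X = R1 - n1(n1+1)/2 = 33 - 7*8/2 = 33 - 28 = 5.
       U_Y = n1*n2 - U_X = 42 - 5 = 37.
Step 4: No ties, so the exact null distribution of U (based on enumerating the C(13,7) = 1716 equally likely rank assignments) gives the two-sided p-value.
Step 5: p-value = 0.022145; compare to alpha = 0.05. reject H0.

U_X = 5, p = 0.022145, reject H0 at alpha = 0.05.


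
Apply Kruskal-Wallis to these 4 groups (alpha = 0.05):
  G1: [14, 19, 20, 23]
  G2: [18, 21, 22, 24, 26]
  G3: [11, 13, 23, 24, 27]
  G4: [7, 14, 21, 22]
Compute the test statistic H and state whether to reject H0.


Step 1: Combine all N = 18 observations and assign midranks.
sorted (value, group, rank): (7,G4,1), (11,G3,2), (13,G3,3), (14,G1,4.5), (14,G4,4.5), (18,G2,6), (19,G1,7), (20,G1,8), (21,G2,9.5), (21,G4,9.5), (22,G2,11.5), (22,G4,11.5), (23,G1,13.5), (23,G3,13.5), (24,G2,15.5), (24,G3,15.5), (26,G2,17), (27,G3,18)
Step 2: Sum ranks within each group.
R_1 = 33 (n_1 = 4)
R_2 = 59.5 (n_2 = 5)
R_3 = 52 (n_3 = 5)
R_4 = 26.5 (n_4 = 4)
Step 3: H = 12/(N(N+1)) * sum(R_i^2/n_i) - 3(N+1)
     = 12/(18*19) * (33^2/4 + 59.5^2/5 + 52^2/5 + 26.5^2/4) - 3*19
     = 0.035088 * 1696.66 - 57
     = 2.532018.
Step 4: Ties present; correction factor C = 1 - 30/(18^3 - 18) = 0.994840. Corrected H = 2.532018 / 0.994840 = 2.545150.
Step 5: Under H0, H ~ chi^2(3); p-value = 0.467187.
Step 6: alpha = 0.05. fail to reject H0.

H = 2.5452, df = 3, p = 0.467187, fail to reject H0.


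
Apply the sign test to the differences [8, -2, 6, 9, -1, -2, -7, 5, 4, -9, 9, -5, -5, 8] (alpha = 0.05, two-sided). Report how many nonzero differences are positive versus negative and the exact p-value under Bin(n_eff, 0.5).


Step 1: Discard zero differences. Original n = 14; n_eff = number of nonzero differences = 14.
Nonzero differences (with sign): +8, -2, +6, +9, -1, -2, -7, +5, +4, -9, +9, -5, -5, +8
Step 2: Count signs: positive = 7, negative = 7.
Step 3: Under H0: P(positive) = 0.5, so the number of positives S ~ Bin(14, 0.5).
Step 4: Two-sided exact p-value = sum of Bin(14,0.5) probabilities at or below the observed probability = 1.000000.
Step 5: alpha = 0.05. fail to reject H0.

n_eff = 14, pos = 7, neg = 7, p = 1.000000, fail to reject H0.


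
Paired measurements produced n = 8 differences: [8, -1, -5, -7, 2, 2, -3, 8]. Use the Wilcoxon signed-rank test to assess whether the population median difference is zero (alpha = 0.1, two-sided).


Step 1: Drop any zero differences (none here) and take |d_i|.
|d| = [8, 1, 5, 7, 2, 2, 3, 8]
Step 2: Midrank |d_i| (ties get averaged ranks).
ranks: |8|->7.5, |1|->1, |5|->5, |7|->6, |2|->2.5, |2|->2.5, |3|->4, |8|->7.5
Step 3: Attach original signs; sum ranks with positive sign and with negative sign.
W+ = 7.5 + 2.5 + 2.5 + 7.5 = 20
W- = 1 + 5 + 6 + 4 = 16
(Check: W+ + W- = 36 should equal n(n+1)/2 = 36.)
Step 4: Test statistic W = min(W+, W-) = 16.
Step 5: Ties in |d|, so use the tie-corrected normal approximation.
        E[W] = n(n+1)/4 = 8*9/4 = 18.
        Tie groups: |d|=2 (t=2), |d|=8 (t=2); sum(t^3 - t) = 12.
        Var[W] = n(n+1)(2n+1)/24 - sum(t^3-t)/48 = 1224/24 - 12/48 = 50.75.
        z = (W - E[W]) / sqrt(Var[W]) = (16 - 18) / 7.1239 = -0.2807.
        Two-sided p = 2*Phi(z) = 0.778906.
Step 6: alpha = 0.1. fail to reject H0.

W+ = 20, W- = 16, W = min = 16, p = 0.778906, fail to reject H0.


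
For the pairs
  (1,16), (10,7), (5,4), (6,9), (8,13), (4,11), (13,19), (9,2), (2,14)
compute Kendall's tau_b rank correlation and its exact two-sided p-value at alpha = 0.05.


Step 1: Enumerate the 36 unordered pairs (i,j) with i<j and classify each by sign(x_j-x_i) * sign(y_j-y_i).
  (1,2):dx=+9,dy=-9->D; (1,3):dx=+4,dy=-12->D; (1,4):dx=+5,dy=-7->D; (1,5):dx=+7,dy=-3->D
  (1,6):dx=+3,dy=-5->D; (1,7):dx=+12,dy=+3->C; (1,8):dx=+8,dy=-14->D; (1,9):dx=+1,dy=-2->D
  (2,3):dx=-5,dy=-3->C; (2,4):dx=-4,dy=+2->D; (2,5):dx=-2,dy=+6->D; (2,6):dx=-6,dy=+4->D
  (2,7):dx=+3,dy=+12->C; (2,8):dx=-1,dy=-5->C; (2,9):dx=-8,dy=+7->D; (3,4):dx=+1,dy=+5->C
  (3,5):dx=+3,dy=+9->C; (3,6):dx=-1,dy=+7->D; (3,7):dx=+8,dy=+15->C; (3,8):dx=+4,dy=-2->D
  (3,9):dx=-3,dy=+10->D; (4,5):dx=+2,dy=+4->C; (4,6):dx=-2,dy=+2->D; (4,7):dx=+7,dy=+10->C
  (4,8):dx=+3,dy=-7->D; (4,9):dx=-4,dy=+5->D; (5,6):dx=-4,dy=-2->C; (5,7):dx=+5,dy=+6->C
  (5,8):dx=+1,dy=-11->D; (5,9):dx=-6,dy=+1->D; (6,7):dx=+9,dy=+8->C; (6,8):dx=+5,dy=-9->D
  (6,9):dx=-2,dy=+3->D; (7,8):dx=-4,dy=-17->C; (7,9):dx=-11,dy=-5->C; (8,9):dx=-7,dy=+12->D
Step 2: C = 14, D = 22, total pairs = 36.
Step 3: tau = (C - D)/(n(n-1)/2) = (14 - 22)/36 = -0.222222.
Step 4: Exact two-sided p-value (enumerate n! = 362880 permutations of y under H0): p = 0.476709.
Step 5: alpha = 0.05. fail to reject H0.

tau_b = -0.2222 (C=14, D=22), p = 0.476709, fail to reject H0.


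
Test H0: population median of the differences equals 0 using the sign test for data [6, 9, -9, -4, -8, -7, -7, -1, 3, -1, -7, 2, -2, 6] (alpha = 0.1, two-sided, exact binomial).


Step 1: Discard zero differences. Original n = 14; n_eff = number of nonzero differences = 14.
Nonzero differences (with sign): +6, +9, -9, -4, -8, -7, -7, -1, +3, -1, -7, +2, -2, +6
Step 2: Count signs: positive = 5, negative = 9.
Step 3: Under H0: P(positive) = 0.5, so the number of positives S ~ Bin(14, 0.5).
Step 4: Two-sided exact p-value = sum of Bin(14,0.5) probabilities at or below the observed probability = 0.423950.
Step 5: alpha = 0.1. fail to reject H0.

n_eff = 14, pos = 5, neg = 9, p = 0.423950, fail to reject H0.


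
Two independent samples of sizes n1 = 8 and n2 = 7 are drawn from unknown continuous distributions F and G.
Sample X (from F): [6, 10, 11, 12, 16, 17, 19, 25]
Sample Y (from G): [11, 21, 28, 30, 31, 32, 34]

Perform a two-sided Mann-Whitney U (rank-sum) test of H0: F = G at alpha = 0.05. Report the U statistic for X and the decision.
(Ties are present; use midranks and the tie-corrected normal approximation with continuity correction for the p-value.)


Step 1: Combine and sort all 15 observations; assign midranks.
sorted (value, group): (6,X), (10,X), (11,X), (11,Y), (12,X), (16,X), (17,X), (19,X), (21,Y), (25,X), (28,Y), (30,Y), (31,Y), (32,Y), (34,Y)
ranks: 6->1, 10->2, 11->3.5, 11->3.5, 12->5, 16->6, 17->7, 19->8, 21->9, 25->10, 28->11, 30->12, 31->13, 32->14, 34->15
Step 2: Rank sum for X: R1 = 1 + 2 + 3.5 + 5 + 6 + 7 + 8 + 10 = 42.5.
Step 3: U_X = R1 - n1(n1+1)/2 = 42.5 - 8*9/2 = 42.5 - 36 = 6.5.
       U_Y = n1*n2 - U_X = 56 - 6.5 = 49.5.
Step 4: Ties are present, so use the tie-corrected normal approximation (with continuity correction) for the p-value.
Step 5: p-value = 0.014997; compare to alpha = 0.05. reject H0.

U_X = 6.5, p = 0.014997, reject H0 at alpha = 0.05.


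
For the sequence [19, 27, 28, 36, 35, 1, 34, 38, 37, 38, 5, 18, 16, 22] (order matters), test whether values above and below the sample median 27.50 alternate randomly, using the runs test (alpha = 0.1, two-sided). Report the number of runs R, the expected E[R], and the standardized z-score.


Step 1: Compute median = 27.50; label A = above, B = below.
Labels in order: BBAAABAAAABBBB  (n_A = 7, n_B = 7)
Step 2: Count runs R = 5.
Step 3: Under H0 (random ordering), E[R] = 2*n_A*n_B/(n_A+n_B) + 1 = 2*7*7/14 + 1 = 8.0000.
        Var[R] = 2*n_A*n_B*(2*n_A*n_B - n_A - n_B) / ((n_A+n_B)^2 * (n_A+n_B-1)) = 8232/2548 = 3.2308.
        SD[R] = 1.7974.
Step 4: Continuity-corrected z = (R + 0.5 - E[R]) / SD[R] = (5 + 0.5 - 8.0000) / 1.7974 = -1.3909.
Step 5: Two-sided p-value via normal approximation = 2*(1 - Phi(|z|)) = 0.164264.
Step 6: alpha = 0.1. fail to reject H0.

R = 5, z = -1.3909, p = 0.164264, fail to reject H0.


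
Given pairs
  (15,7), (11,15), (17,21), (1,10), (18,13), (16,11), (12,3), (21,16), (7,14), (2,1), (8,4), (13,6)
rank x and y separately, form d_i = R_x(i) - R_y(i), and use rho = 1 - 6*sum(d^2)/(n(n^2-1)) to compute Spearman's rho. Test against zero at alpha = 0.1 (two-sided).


Step 1: Rank x and y separately (midranks; no ties here).
rank(x): 15->8, 11->5, 17->10, 1->1, 18->11, 16->9, 12->6, 21->12, 7->3, 2->2, 8->4, 13->7
rank(y): 7->5, 15->10, 21->12, 10->6, 13->8, 11->7, 3->2, 16->11, 14->9, 1->1, 4->3, 6->4
Step 2: d_i = R_x(i) - R_y(i); compute d_i^2.
  (8-5)^2=9, (5-10)^2=25, (10-12)^2=4, (1-6)^2=25, (11-8)^2=9, (9-7)^2=4, (6-2)^2=16, (12-11)^2=1, (3-9)^2=36, (2-1)^2=1, (4-3)^2=1, (7-4)^2=9
sum(d^2) = 140.
Step 3: rho = 1 - 6*140 / (12*(12^2 - 1)) = 1 - 840/1716 = 0.510490.
Step 4: Under H0, t = rho * sqrt((n-2)/(1-rho^2)) = 1.8774 ~ t(10).
Step 5: Two-sided p-value from the t-distribution with 10 df = 0.089914.
Step 6: alpha = 0.1. reject H0.

rho = 0.5105, p = 0.089914, reject H0 at alpha = 0.1.


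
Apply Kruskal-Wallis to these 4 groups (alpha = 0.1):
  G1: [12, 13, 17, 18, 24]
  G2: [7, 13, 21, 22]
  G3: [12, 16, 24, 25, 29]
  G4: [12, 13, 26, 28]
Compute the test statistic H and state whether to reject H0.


Step 1: Combine all N = 18 observations and assign midranks.
sorted (value, group, rank): (7,G2,1), (12,G1,3), (12,G3,3), (12,G4,3), (13,G1,6), (13,G2,6), (13,G4,6), (16,G3,8), (17,G1,9), (18,G1,10), (21,G2,11), (22,G2,12), (24,G1,13.5), (24,G3,13.5), (25,G3,15), (26,G4,16), (28,G4,17), (29,G3,18)
Step 2: Sum ranks within each group.
R_1 = 41.5 (n_1 = 5)
R_2 = 30 (n_2 = 4)
R_3 = 57.5 (n_3 = 5)
R_4 = 42 (n_4 = 4)
Step 3: H = 12/(N(N+1)) * sum(R_i^2/n_i) - 3(N+1)
     = 12/(18*19) * (41.5^2/5 + 30^2/4 + 57.5^2/5 + 42^2/4) - 3*19
     = 0.035088 * 1671.7 - 57
     = 1.656140.
Step 4: Ties present; correction factor C = 1 - 54/(18^3 - 18) = 0.990712. Corrected H = 1.656140 / 0.990712 = 1.671667.
Step 5: Under H0, H ~ chi^2(3); p-value = 0.643251.
Step 6: alpha = 0.1. fail to reject H0.

H = 1.6717, df = 3, p = 0.643251, fail to reject H0.


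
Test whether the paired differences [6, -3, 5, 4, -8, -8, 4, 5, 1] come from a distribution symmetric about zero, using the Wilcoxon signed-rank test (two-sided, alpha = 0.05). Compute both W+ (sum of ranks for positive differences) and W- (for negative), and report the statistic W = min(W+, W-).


Step 1: Drop any zero differences (none here) and take |d_i|.
|d| = [6, 3, 5, 4, 8, 8, 4, 5, 1]
Step 2: Midrank |d_i| (ties get averaged ranks).
ranks: |6|->7, |3|->2, |5|->5.5, |4|->3.5, |8|->8.5, |8|->8.5, |4|->3.5, |5|->5.5, |1|->1
Step 3: Attach original signs; sum ranks with positive sign and with negative sign.
W+ = 7 + 5.5 + 3.5 + 3.5 + 5.5 + 1 = 26
W- = 2 + 8.5 + 8.5 = 19
(Check: W+ + W- = 45 should equal n(n+1)/2 = 45.)
Step 4: Test statistic W = min(W+, W-) = 19.
Step 5: Ties in |d|, so use the tie-corrected normal approximation.
        E[W] = n(n+1)/4 = 9*10/4 = 22.5.
        Tie groups: |d|=4 (t=2), |d|=5 (t=2), |d|=8 (t=2); sum(t^3 - t) = 18.
        Var[W] = n(n+1)(2n+1)/24 - sum(t^3-t)/48 = 1710/24 - 18/48 = 70.875.
        z = (W - E[W]) / sqrt(Var[W]) = (19 - 22.5) / 8.4187 = -0.4157.
        Two-sided p = 2*Phi(z) = 0.677600.
Step 6: alpha = 0.05. fail to reject H0.

W+ = 26, W- = 19, W = min = 19, p = 0.677600, fail to reject H0.


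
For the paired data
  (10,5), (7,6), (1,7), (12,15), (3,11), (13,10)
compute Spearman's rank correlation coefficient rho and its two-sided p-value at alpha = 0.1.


Step 1: Rank x and y separately (midranks; no ties here).
rank(x): 10->4, 7->3, 1->1, 12->5, 3->2, 13->6
rank(y): 5->1, 6->2, 7->3, 15->6, 11->5, 10->4
Step 2: d_i = R_x(i) - R_y(i); compute d_i^2.
  (4-1)^2=9, (3-2)^2=1, (1-3)^2=4, (5-6)^2=1, (2-5)^2=9, (6-4)^2=4
sum(d^2) = 28.
Step 3: rho = 1 - 6*28 / (6*(6^2 - 1)) = 1 - 168/210 = 0.200000.
Step 4: Under H0, t = rho * sqrt((n-2)/(1-rho^2)) = 0.4082 ~ t(4).
Step 5: Two-sided p-value from the t-distribution with 4 df = 0.704000.
Step 6: alpha = 0.1. fail to reject H0.

rho = 0.2000, p = 0.704000, fail to reject H0 at alpha = 0.1.


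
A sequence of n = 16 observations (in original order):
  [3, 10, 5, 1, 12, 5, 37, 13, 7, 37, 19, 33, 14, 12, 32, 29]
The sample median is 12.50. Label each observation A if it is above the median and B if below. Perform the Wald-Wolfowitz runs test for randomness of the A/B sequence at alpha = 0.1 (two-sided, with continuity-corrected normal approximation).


Step 1: Compute median = 12.50; label A = above, B = below.
Labels in order: BBBBBBAABAAAABAA  (n_A = 8, n_B = 8)
Step 2: Count runs R = 6.
Step 3: Under H0 (random ordering), E[R] = 2*n_A*n_B/(n_A+n_B) + 1 = 2*8*8/16 + 1 = 9.0000.
        Var[R] = 2*n_A*n_B*(2*n_A*n_B - n_A - n_B) / ((n_A+n_B)^2 * (n_A+n_B-1)) = 14336/3840 = 3.7333.
        SD[R] = 1.9322.
Step 4: Continuity-corrected z = (R + 0.5 - E[R]) / SD[R] = (6 + 0.5 - 9.0000) / 1.9322 = -1.2939.
Step 5: Two-sided p-value via normal approximation = 2*(1 - Phi(|z|)) = 0.195709.
Step 6: alpha = 0.1. fail to reject H0.

R = 6, z = -1.2939, p = 0.195709, fail to reject H0.


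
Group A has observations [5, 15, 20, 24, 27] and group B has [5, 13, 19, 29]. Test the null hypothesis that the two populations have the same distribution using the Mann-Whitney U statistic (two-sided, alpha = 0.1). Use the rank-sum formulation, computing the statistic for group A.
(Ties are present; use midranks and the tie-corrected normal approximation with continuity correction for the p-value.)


Step 1: Combine and sort all 9 observations; assign midranks.
sorted (value, group): (5,X), (5,Y), (13,Y), (15,X), (19,Y), (20,X), (24,X), (27,X), (29,Y)
ranks: 5->1.5, 5->1.5, 13->3, 15->4, 19->5, 20->6, 24->7, 27->8, 29->9
Step 2: Rank sum for X: R1 = 1.5 + 4 + 6 + 7 + 8 = 26.5.
Step 3: U_X = R1 - n1(n1+1)/2 = 26.5 - 5*6/2 = 26.5 - 15 = 11.5.
       U_Y = n1*n2 - U_X = 20 - 11.5 = 8.5.
Step 4: Ties are present, so use the tie-corrected normal approximation (with continuity correction) for the p-value.
Step 5: p-value = 0.805701; compare to alpha = 0.1. fail to reject H0.

U_X = 11.5, p = 0.805701, fail to reject H0 at alpha = 0.1.


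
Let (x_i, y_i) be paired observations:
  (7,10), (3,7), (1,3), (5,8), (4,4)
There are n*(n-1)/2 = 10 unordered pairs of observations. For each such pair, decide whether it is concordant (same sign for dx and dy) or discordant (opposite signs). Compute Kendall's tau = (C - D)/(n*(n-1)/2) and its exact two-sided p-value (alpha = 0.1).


Step 1: Enumerate the 10 unordered pairs (i,j) with i<j and classify each by sign(x_j-x_i) * sign(y_j-y_i).
  (1,2):dx=-4,dy=-3->C; (1,3):dx=-6,dy=-7->C; (1,4):dx=-2,dy=-2->C; (1,5):dx=-3,dy=-6->C
  (2,3):dx=-2,dy=-4->C; (2,4):dx=+2,dy=+1->C; (2,5):dx=+1,dy=-3->D; (3,4):dx=+4,dy=+5->C
  (3,5):dx=+3,dy=+1->C; (4,5):dx=-1,dy=-4->C
Step 2: C = 9, D = 1, total pairs = 10.
Step 3: tau = (C - D)/(n(n-1)/2) = (9 - 1)/10 = 0.800000.
Step 4: Exact two-sided p-value (enumerate n! = 120 permutations of y under H0): p = 0.083333.
Step 5: alpha = 0.1. reject H0.

tau_b = 0.8000 (C=9, D=1), p = 0.083333, reject H0.


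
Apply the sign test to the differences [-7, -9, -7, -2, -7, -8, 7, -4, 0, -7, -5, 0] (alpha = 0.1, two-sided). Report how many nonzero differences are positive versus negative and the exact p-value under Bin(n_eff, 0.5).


Step 1: Discard zero differences. Original n = 12; n_eff = number of nonzero differences = 10.
Nonzero differences (with sign): -7, -9, -7, -2, -7, -8, +7, -4, -7, -5
Step 2: Count signs: positive = 1, negative = 9.
Step 3: Under H0: P(positive) = 0.5, so the number of positives S ~ Bin(10, 0.5).
Step 4: Two-sided exact p-value = sum of Bin(10,0.5) probabilities at or below the observed probability = 0.021484.
Step 5: alpha = 0.1. reject H0.

n_eff = 10, pos = 1, neg = 9, p = 0.021484, reject H0.


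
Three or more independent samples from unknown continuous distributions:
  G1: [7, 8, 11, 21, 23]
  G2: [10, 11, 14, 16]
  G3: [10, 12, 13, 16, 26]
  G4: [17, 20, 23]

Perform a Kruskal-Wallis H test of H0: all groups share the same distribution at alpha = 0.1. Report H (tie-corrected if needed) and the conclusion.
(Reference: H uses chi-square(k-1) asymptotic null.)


Step 1: Combine all N = 17 observations and assign midranks.
sorted (value, group, rank): (7,G1,1), (8,G1,2), (10,G2,3.5), (10,G3,3.5), (11,G1,5.5), (11,G2,5.5), (12,G3,7), (13,G3,8), (14,G2,9), (16,G2,10.5), (16,G3,10.5), (17,G4,12), (20,G4,13), (21,G1,14), (23,G1,15.5), (23,G4,15.5), (26,G3,17)
Step 2: Sum ranks within each group.
R_1 = 38 (n_1 = 5)
R_2 = 28.5 (n_2 = 4)
R_3 = 46 (n_3 = 5)
R_4 = 40.5 (n_4 = 3)
Step 3: H = 12/(N(N+1)) * sum(R_i^2/n_i) - 3(N+1)
     = 12/(17*18) * (38^2/5 + 28.5^2/4 + 46^2/5 + 40.5^2/3) - 3*18
     = 0.039216 * 1461.81 - 54
     = 3.325980.
Step 4: Ties present; correction factor C = 1 - 24/(17^3 - 17) = 0.995098. Corrected H = 3.325980 / 0.995098 = 3.342365.
Step 5: Under H0, H ~ chi^2(3); p-value = 0.341790.
Step 6: alpha = 0.1. fail to reject H0.

H = 3.3424, df = 3, p = 0.341790, fail to reject H0.


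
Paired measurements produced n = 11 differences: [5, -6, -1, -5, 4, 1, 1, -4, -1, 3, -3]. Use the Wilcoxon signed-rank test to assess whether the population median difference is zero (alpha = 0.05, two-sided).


Step 1: Drop any zero differences (none here) and take |d_i|.
|d| = [5, 6, 1, 5, 4, 1, 1, 4, 1, 3, 3]
Step 2: Midrank |d_i| (ties get averaged ranks).
ranks: |5|->9.5, |6|->11, |1|->2.5, |5|->9.5, |4|->7.5, |1|->2.5, |1|->2.5, |4|->7.5, |1|->2.5, |3|->5.5, |3|->5.5
Step 3: Attach original signs; sum ranks with positive sign and with negative sign.
W+ = 9.5 + 7.5 + 2.5 + 2.5 + 5.5 = 27.5
W- = 11 + 2.5 + 9.5 + 7.5 + 2.5 + 5.5 = 38.5
(Check: W+ + W- = 66 should equal n(n+1)/2 = 66.)
Step 4: Test statistic W = min(W+, W-) = 27.5.
Step 5: Ties in |d|, so use the tie-corrected normal approximation.
        E[W] = n(n+1)/4 = 11*12/4 = 33.
        Tie groups: |d|=1 (t=4), |d|=3 (t=2), |d|=4 (t=2), |d|=5 (t=2); sum(t^3 - t) = 78.
        Var[W] = n(n+1)(2n+1)/24 - sum(t^3-t)/48 = 3036/24 - 78/48 = 124.875.
        z = (W - E[W]) / sqrt(Var[W]) = (27.5 - 33) / 11.1747 = -0.4922.
        Two-sided p = 2*Phi(z) = 0.622591.
Step 6: alpha = 0.05. fail to reject H0.

W+ = 27.5, W- = 38.5, W = min = 27.5, p = 0.622591, fail to reject H0.


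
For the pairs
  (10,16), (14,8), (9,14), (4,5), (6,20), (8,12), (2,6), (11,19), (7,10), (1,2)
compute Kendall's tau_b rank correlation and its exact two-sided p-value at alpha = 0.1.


Step 1: Enumerate the 45 unordered pairs (i,j) with i<j and classify each by sign(x_j-x_i) * sign(y_j-y_i).
  (1,2):dx=+4,dy=-8->D; (1,3):dx=-1,dy=-2->C; (1,4):dx=-6,dy=-11->C; (1,5):dx=-4,dy=+4->D
  (1,6):dx=-2,dy=-4->C; (1,7):dx=-8,dy=-10->C; (1,8):dx=+1,dy=+3->C; (1,9):dx=-3,dy=-6->C
  (1,10):dx=-9,dy=-14->C; (2,3):dx=-5,dy=+6->D; (2,4):dx=-10,dy=-3->C; (2,5):dx=-8,dy=+12->D
  (2,6):dx=-6,dy=+4->D; (2,7):dx=-12,dy=-2->C; (2,8):dx=-3,dy=+11->D; (2,9):dx=-7,dy=+2->D
  (2,10):dx=-13,dy=-6->C; (3,4):dx=-5,dy=-9->C; (3,5):dx=-3,dy=+6->D; (3,6):dx=-1,dy=-2->C
  (3,7):dx=-7,dy=-8->C; (3,8):dx=+2,dy=+5->C; (3,9):dx=-2,dy=-4->C; (3,10):dx=-8,dy=-12->C
  (4,5):dx=+2,dy=+15->C; (4,6):dx=+4,dy=+7->C; (4,7):dx=-2,dy=+1->D; (4,8):dx=+7,dy=+14->C
  (4,9):dx=+3,dy=+5->C; (4,10):dx=-3,dy=-3->C; (5,6):dx=+2,dy=-8->D; (5,7):dx=-4,dy=-14->C
  (5,8):dx=+5,dy=-1->D; (5,9):dx=+1,dy=-10->D; (5,10):dx=-5,dy=-18->C; (6,7):dx=-6,dy=-6->C
  (6,8):dx=+3,dy=+7->C; (6,9):dx=-1,dy=-2->C; (6,10):dx=-7,dy=-10->C; (7,8):dx=+9,dy=+13->C
  (7,9):dx=+5,dy=+4->C; (7,10):dx=-1,dy=-4->C; (8,9):dx=-4,dy=-9->C; (8,10):dx=-10,dy=-17->C
  (9,10):dx=-6,dy=-8->C
Step 2: C = 33, D = 12, total pairs = 45.
Step 3: tau = (C - D)/(n(n-1)/2) = (33 - 12)/45 = 0.466667.
Step 4: Exact two-sided p-value (enumerate n! = 3628800 permutations of y under H0): p = 0.072550.
Step 5: alpha = 0.1. reject H0.

tau_b = 0.4667 (C=33, D=12), p = 0.072550, reject H0.


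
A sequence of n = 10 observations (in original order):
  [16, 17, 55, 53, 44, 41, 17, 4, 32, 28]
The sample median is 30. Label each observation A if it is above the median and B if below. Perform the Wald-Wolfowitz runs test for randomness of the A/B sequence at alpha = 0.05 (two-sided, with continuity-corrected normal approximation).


Step 1: Compute median = 30; label A = above, B = below.
Labels in order: BBAAAABBAB  (n_A = 5, n_B = 5)
Step 2: Count runs R = 5.
Step 3: Under H0 (random ordering), E[R] = 2*n_A*n_B/(n_A+n_B) + 1 = 2*5*5/10 + 1 = 6.0000.
        Var[R] = 2*n_A*n_B*(2*n_A*n_B - n_A - n_B) / ((n_A+n_B)^2 * (n_A+n_B-1)) = 2000/900 = 2.2222.
        SD[R] = 1.4907.
Step 4: Continuity-corrected z = (R + 0.5 - E[R]) / SD[R] = (5 + 0.5 - 6.0000) / 1.4907 = -0.3354.
Step 5: Two-sided p-value via normal approximation = 2*(1 - Phi(|z|)) = 0.737316.
Step 6: alpha = 0.05. fail to reject H0.

R = 5, z = -0.3354, p = 0.737316, fail to reject H0.


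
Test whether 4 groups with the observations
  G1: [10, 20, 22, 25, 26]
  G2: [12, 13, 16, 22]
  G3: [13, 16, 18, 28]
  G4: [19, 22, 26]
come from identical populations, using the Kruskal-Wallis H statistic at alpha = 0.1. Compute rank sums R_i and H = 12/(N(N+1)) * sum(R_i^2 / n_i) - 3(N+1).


Step 1: Combine all N = 16 observations and assign midranks.
sorted (value, group, rank): (10,G1,1), (12,G2,2), (13,G2,3.5), (13,G3,3.5), (16,G2,5.5), (16,G3,5.5), (18,G3,7), (19,G4,8), (20,G1,9), (22,G1,11), (22,G2,11), (22,G4,11), (25,G1,13), (26,G1,14.5), (26,G4,14.5), (28,G3,16)
Step 2: Sum ranks within each group.
R_1 = 48.5 (n_1 = 5)
R_2 = 22 (n_2 = 4)
R_3 = 32 (n_3 = 4)
R_4 = 33.5 (n_4 = 3)
Step 3: H = 12/(N(N+1)) * sum(R_i^2/n_i) - 3(N+1)
     = 12/(16*17) * (48.5^2/5 + 22^2/4 + 32^2/4 + 33.5^2/3) - 3*17
     = 0.044118 * 1221.53 - 51
     = 2.891176.
Step 4: Ties present; correction factor C = 1 - 42/(16^3 - 16) = 0.989706. Corrected H = 2.891176 / 0.989706 = 2.921248.
Step 5: Under H0, H ~ chi^2(3); p-value = 0.403927.
Step 6: alpha = 0.1. fail to reject H0.

H = 2.9212, df = 3, p = 0.403927, fail to reject H0.


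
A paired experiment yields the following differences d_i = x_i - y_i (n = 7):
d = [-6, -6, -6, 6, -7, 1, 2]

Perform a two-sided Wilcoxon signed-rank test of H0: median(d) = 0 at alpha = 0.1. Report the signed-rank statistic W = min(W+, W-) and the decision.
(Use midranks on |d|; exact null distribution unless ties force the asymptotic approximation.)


Step 1: Drop any zero differences (none here) and take |d_i|.
|d| = [6, 6, 6, 6, 7, 1, 2]
Step 2: Midrank |d_i| (ties get averaged ranks).
ranks: |6|->4.5, |6|->4.5, |6|->4.5, |6|->4.5, |7|->7, |1|->1, |2|->2
Step 3: Attach original signs; sum ranks with positive sign and with negative sign.
W+ = 4.5 + 1 + 2 = 7.5
W- = 4.5 + 4.5 + 4.5 + 7 = 20.5
(Check: W+ + W- = 28 should equal n(n+1)/2 = 28.)
Step 4: Test statistic W = min(W+, W-) = 7.5.
Step 5: Ties in |d|, so use the tie-corrected normal approximation.
        E[W] = n(n+1)/4 = 7*8/4 = 14.
        Tie groups: |d|=6 (t=4); sum(t^3 - t) = 60.
        Var[W] = n(n+1)(2n+1)/24 - sum(t^3-t)/48 = 840/24 - 60/48 = 33.75.
        z = (W - E[W]) / sqrt(Var[W]) = (7.5 - 14) / 5.8095 = -1.1189.
        Two-sided p = 2*Phi(z) = 0.263199.
Step 6: alpha = 0.1. fail to reject H0.

W+ = 7.5, W- = 20.5, W = min = 7.5, p = 0.263199, fail to reject H0.


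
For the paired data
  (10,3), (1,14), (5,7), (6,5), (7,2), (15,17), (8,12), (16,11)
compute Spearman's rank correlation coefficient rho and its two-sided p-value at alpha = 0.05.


Step 1: Rank x and y separately (midranks; no ties here).
rank(x): 10->6, 1->1, 5->2, 6->3, 7->4, 15->7, 8->5, 16->8
rank(y): 3->2, 14->7, 7->4, 5->3, 2->1, 17->8, 12->6, 11->5
Step 2: d_i = R_x(i) - R_y(i); compute d_i^2.
  (6-2)^2=16, (1-7)^2=36, (2-4)^2=4, (3-3)^2=0, (4-1)^2=9, (7-8)^2=1, (5-6)^2=1, (8-5)^2=9
sum(d^2) = 76.
Step 3: rho = 1 - 6*76 / (8*(8^2 - 1)) = 1 - 456/504 = 0.095238.
Step 4: Under H0, t = rho * sqrt((n-2)/(1-rho^2)) = 0.2343 ~ t(6).
Step 5: Two-sided p-value from the t-distribution with 6 df = 0.822505.
Step 6: alpha = 0.05. fail to reject H0.

rho = 0.0952, p = 0.822505, fail to reject H0 at alpha = 0.05.


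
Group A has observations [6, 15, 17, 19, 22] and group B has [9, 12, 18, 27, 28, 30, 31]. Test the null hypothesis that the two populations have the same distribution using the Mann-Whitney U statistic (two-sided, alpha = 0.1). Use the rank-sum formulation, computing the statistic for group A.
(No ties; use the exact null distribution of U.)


Step 1: Combine and sort all 12 observations; assign midranks.
sorted (value, group): (6,X), (9,Y), (12,Y), (15,X), (17,X), (18,Y), (19,X), (22,X), (27,Y), (28,Y), (30,Y), (31,Y)
ranks: 6->1, 9->2, 12->3, 15->4, 17->5, 18->6, 19->7, 22->8, 27->9, 28->10, 30->11, 31->12
Step 2: Rank sum for X: R1 = 1 + 4 + 5 + 7 + 8 = 25.
Step 3: U_X = R1 - n1(n1+1)/2 = 25 - 5*6/2 = 25 - 15 = 10.
       U_Y = n1*n2 - U_X = 35 - 10 = 25.
Step 4: No ties, so the exact null distribution of U (based on enumerating the C(12,5) = 792 equally likely rank assignments) gives the two-sided p-value.
Step 5: p-value = 0.267677; compare to alpha = 0.1. fail to reject H0.

U_X = 10, p = 0.267677, fail to reject H0 at alpha = 0.1.


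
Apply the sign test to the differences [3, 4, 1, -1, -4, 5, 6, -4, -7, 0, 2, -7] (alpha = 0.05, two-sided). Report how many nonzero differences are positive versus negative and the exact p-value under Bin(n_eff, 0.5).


Step 1: Discard zero differences. Original n = 12; n_eff = number of nonzero differences = 11.
Nonzero differences (with sign): +3, +4, +1, -1, -4, +5, +6, -4, -7, +2, -7
Step 2: Count signs: positive = 6, negative = 5.
Step 3: Under H0: P(positive) = 0.5, so the number of positives S ~ Bin(11, 0.5).
Step 4: Two-sided exact p-value = sum of Bin(11,0.5) probabilities at or below the observed probability = 1.000000.
Step 5: alpha = 0.05. fail to reject H0.

n_eff = 11, pos = 6, neg = 5, p = 1.000000, fail to reject H0.


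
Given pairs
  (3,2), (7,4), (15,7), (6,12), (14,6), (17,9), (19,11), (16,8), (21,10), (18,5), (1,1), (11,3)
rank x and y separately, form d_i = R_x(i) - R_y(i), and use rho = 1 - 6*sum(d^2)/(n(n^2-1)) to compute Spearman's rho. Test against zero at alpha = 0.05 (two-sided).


Step 1: Rank x and y separately (midranks; no ties here).
rank(x): 3->2, 7->4, 15->7, 6->3, 14->6, 17->9, 19->11, 16->8, 21->12, 18->10, 1->1, 11->5
rank(y): 2->2, 4->4, 7->7, 12->12, 6->6, 9->9, 11->11, 8->8, 10->10, 5->5, 1->1, 3->3
Step 2: d_i = R_x(i) - R_y(i); compute d_i^2.
  (2-2)^2=0, (4-4)^2=0, (7-7)^2=0, (3-12)^2=81, (6-6)^2=0, (9-9)^2=0, (11-11)^2=0, (8-8)^2=0, (12-10)^2=4, (10-5)^2=25, (1-1)^2=0, (5-3)^2=4
sum(d^2) = 114.
Step 3: rho = 1 - 6*114 / (12*(12^2 - 1)) = 1 - 684/1716 = 0.601399.
Step 4: Under H0, t = rho * sqrt((n-2)/(1-rho^2)) = 2.3804 ~ t(10).
Step 5: Two-sided p-value from the t-distribution with 10 df = 0.038588.
Step 6: alpha = 0.05. reject H0.

rho = 0.6014, p = 0.038588, reject H0 at alpha = 0.05.


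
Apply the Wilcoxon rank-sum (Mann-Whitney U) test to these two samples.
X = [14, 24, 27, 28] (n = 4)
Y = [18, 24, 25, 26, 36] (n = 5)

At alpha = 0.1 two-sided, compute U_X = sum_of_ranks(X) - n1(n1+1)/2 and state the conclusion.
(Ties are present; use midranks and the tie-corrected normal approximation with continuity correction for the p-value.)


Step 1: Combine and sort all 9 observations; assign midranks.
sorted (value, group): (14,X), (18,Y), (24,X), (24,Y), (25,Y), (26,Y), (27,X), (28,X), (36,Y)
ranks: 14->1, 18->2, 24->3.5, 24->3.5, 25->5, 26->6, 27->7, 28->8, 36->9
Step 2: Rank sum for X: R1 = 1 + 3.5 + 7 + 8 = 19.5.
Step 3: U_X = R1 - n1(n1+1)/2 = 19.5 - 4*5/2 = 19.5 - 10 = 9.5.
       U_Y = n1*n2 - U_X = 20 - 9.5 = 10.5.
Step 4: Ties are present, so use the tie-corrected normal approximation (with continuity correction) for the p-value.
Step 5: p-value = 1.000000; compare to alpha = 0.1. fail to reject H0.

U_X = 9.5, p = 1.000000, fail to reject H0 at alpha = 0.1.


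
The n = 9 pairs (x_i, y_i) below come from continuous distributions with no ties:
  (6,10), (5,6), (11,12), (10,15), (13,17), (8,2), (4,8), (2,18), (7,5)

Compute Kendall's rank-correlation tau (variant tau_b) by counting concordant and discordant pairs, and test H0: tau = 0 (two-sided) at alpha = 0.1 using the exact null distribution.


Step 1: Enumerate the 36 unordered pairs (i,j) with i<j and classify each by sign(x_j-x_i) * sign(y_j-y_i).
  (1,2):dx=-1,dy=-4->C; (1,3):dx=+5,dy=+2->C; (1,4):dx=+4,dy=+5->C; (1,5):dx=+7,dy=+7->C
  (1,6):dx=+2,dy=-8->D; (1,7):dx=-2,dy=-2->C; (1,8):dx=-4,dy=+8->D; (1,9):dx=+1,dy=-5->D
  (2,3):dx=+6,dy=+6->C; (2,4):dx=+5,dy=+9->C; (2,5):dx=+8,dy=+11->C; (2,6):dx=+3,dy=-4->D
  (2,7):dx=-1,dy=+2->D; (2,8):dx=-3,dy=+12->D; (2,9):dx=+2,dy=-1->D; (3,4):dx=-1,dy=+3->D
  (3,5):dx=+2,dy=+5->C; (3,6):dx=-3,dy=-10->C; (3,7):dx=-7,dy=-4->C; (3,8):dx=-9,dy=+6->D
  (3,9):dx=-4,dy=-7->C; (4,5):dx=+3,dy=+2->C; (4,6):dx=-2,dy=-13->C; (4,7):dx=-6,dy=-7->C
  (4,8):dx=-8,dy=+3->D; (4,9):dx=-3,dy=-10->C; (5,6):dx=-5,dy=-15->C; (5,7):dx=-9,dy=-9->C
  (5,8):dx=-11,dy=+1->D; (5,9):dx=-6,dy=-12->C; (6,7):dx=-4,dy=+6->D; (6,8):dx=-6,dy=+16->D
  (6,9):dx=-1,dy=+3->D; (7,8):dx=-2,dy=+10->D; (7,9):dx=+3,dy=-3->D; (8,9):dx=+5,dy=-13->D
Step 2: C = 19, D = 17, total pairs = 36.
Step 3: tau = (C - D)/(n(n-1)/2) = (19 - 17)/36 = 0.055556.
Step 4: Exact two-sided p-value (enumerate n! = 362880 permutations of y under H0): p = 0.919455.
Step 5: alpha = 0.1. fail to reject H0.

tau_b = 0.0556 (C=19, D=17), p = 0.919455, fail to reject H0.


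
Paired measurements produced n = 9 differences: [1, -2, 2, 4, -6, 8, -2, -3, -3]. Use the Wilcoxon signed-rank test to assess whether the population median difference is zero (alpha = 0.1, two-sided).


Step 1: Drop any zero differences (none here) and take |d_i|.
|d| = [1, 2, 2, 4, 6, 8, 2, 3, 3]
Step 2: Midrank |d_i| (ties get averaged ranks).
ranks: |1|->1, |2|->3, |2|->3, |4|->7, |6|->8, |8|->9, |2|->3, |3|->5.5, |3|->5.5
Step 3: Attach original signs; sum ranks with positive sign and with negative sign.
W+ = 1 + 3 + 7 + 9 = 20
W- = 3 + 8 + 3 + 5.5 + 5.5 = 25
(Check: W+ + W- = 45 should equal n(n+1)/2 = 45.)
Step 4: Test statistic W = min(W+, W-) = 20.
Step 5: Ties in |d|, so use the tie-corrected normal approximation.
        E[W] = n(n+1)/4 = 9*10/4 = 22.5.
        Tie groups: |d|=2 (t=3), |d|=3 (t=2); sum(t^3 - t) = 30.
        Var[W] = n(n+1)(2n+1)/24 - sum(t^3-t)/48 = 1710/24 - 30/48 = 70.625.
        z = (W - E[W]) / sqrt(Var[W]) = (20 - 22.5) / 8.4039 = -0.2975.
        Two-sided p = 2*Phi(z) = 0.766099.
Step 6: alpha = 0.1. fail to reject H0.

W+ = 20, W- = 25, W = min = 20, p = 0.766099, fail to reject H0.


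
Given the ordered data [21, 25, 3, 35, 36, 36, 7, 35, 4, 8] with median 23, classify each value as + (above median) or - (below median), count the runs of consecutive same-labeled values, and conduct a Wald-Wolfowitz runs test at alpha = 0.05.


Step 1: Compute median = 23; label A = above, B = below.
Labels in order: BABAAABABB  (n_A = 5, n_B = 5)
Step 2: Count runs R = 7.
Step 3: Under H0 (random ordering), E[R] = 2*n_A*n_B/(n_A+n_B) + 1 = 2*5*5/10 + 1 = 6.0000.
        Var[R] = 2*n_A*n_B*(2*n_A*n_B - n_A - n_B) / ((n_A+n_B)^2 * (n_A+n_B-1)) = 2000/900 = 2.2222.
        SD[R] = 1.4907.
Step 4: Continuity-corrected z = (R - 0.5 - E[R]) / SD[R] = (7 - 0.5 - 6.0000) / 1.4907 = 0.3354.
Step 5: Two-sided p-value via normal approximation = 2*(1 - Phi(|z|)) = 0.737316.
Step 6: alpha = 0.05. fail to reject H0.

R = 7, z = 0.3354, p = 0.737316, fail to reject H0.


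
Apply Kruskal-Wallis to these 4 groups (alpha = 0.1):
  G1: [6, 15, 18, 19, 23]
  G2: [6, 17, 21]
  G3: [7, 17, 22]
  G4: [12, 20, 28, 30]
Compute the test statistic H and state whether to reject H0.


Step 1: Combine all N = 15 observations and assign midranks.
sorted (value, group, rank): (6,G1,1.5), (6,G2,1.5), (7,G3,3), (12,G4,4), (15,G1,5), (17,G2,6.5), (17,G3,6.5), (18,G1,8), (19,G1,9), (20,G4,10), (21,G2,11), (22,G3,12), (23,G1,13), (28,G4,14), (30,G4,15)
Step 2: Sum ranks within each group.
R_1 = 36.5 (n_1 = 5)
R_2 = 19 (n_2 = 3)
R_3 = 21.5 (n_3 = 3)
R_4 = 43 (n_4 = 4)
Step 3: H = 12/(N(N+1)) * sum(R_i^2/n_i) - 3(N+1)
     = 12/(15*16) * (36.5^2/5 + 19^2/3 + 21.5^2/3 + 43^2/4) - 3*16
     = 0.050000 * 1003.12 - 48
     = 2.155833.
Step 4: Ties present; correction factor C = 1 - 12/(15^3 - 15) = 0.996429. Corrected H = 2.155833 / 0.996429 = 2.163560.
Step 5: Under H0, H ~ chi^2(3); p-value = 0.539161.
Step 6: alpha = 0.1. fail to reject H0.

H = 2.1636, df = 3, p = 0.539161, fail to reject H0.


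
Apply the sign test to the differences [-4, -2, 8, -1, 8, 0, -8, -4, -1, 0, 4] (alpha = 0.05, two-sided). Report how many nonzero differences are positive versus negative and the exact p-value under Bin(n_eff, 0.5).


Step 1: Discard zero differences. Original n = 11; n_eff = number of nonzero differences = 9.
Nonzero differences (with sign): -4, -2, +8, -1, +8, -8, -4, -1, +4
Step 2: Count signs: positive = 3, negative = 6.
Step 3: Under H0: P(positive) = 0.5, so the number of positives S ~ Bin(9, 0.5).
Step 4: Two-sided exact p-value = sum of Bin(9,0.5) probabilities at or below the observed probability = 0.507812.
Step 5: alpha = 0.05. fail to reject H0.

n_eff = 9, pos = 3, neg = 6, p = 0.507812, fail to reject H0.


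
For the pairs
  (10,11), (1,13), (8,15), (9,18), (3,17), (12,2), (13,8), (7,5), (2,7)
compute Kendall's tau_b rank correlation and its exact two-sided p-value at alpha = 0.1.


Step 1: Enumerate the 36 unordered pairs (i,j) with i<j and classify each by sign(x_j-x_i) * sign(y_j-y_i).
  (1,2):dx=-9,dy=+2->D; (1,3):dx=-2,dy=+4->D; (1,4):dx=-1,dy=+7->D; (1,5):dx=-7,dy=+6->D
  (1,6):dx=+2,dy=-9->D; (1,7):dx=+3,dy=-3->D; (1,8):dx=-3,dy=-6->C; (1,9):dx=-8,dy=-4->C
  (2,3):dx=+7,dy=+2->C; (2,4):dx=+8,dy=+5->C; (2,5):dx=+2,dy=+4->C; (2,6):dx=+11,dy=-11->D
  (2,7):dx=+12,dy=-5->D; (2,8):dx=+6,dy=-8->D; (2,9):dx=+1,dy=-6->D; (3,4):dx=+1,dy=+3->C
  (3,5):dx=-5,dy=+2->D; (3,6):dx=+4,dy=-13->D; (3,7):dx=+5,dy=-7->D; (3,8):dx=-1,dy=-10->C
  (3,9):dx=-6,dy=-8->C; (4,5):dx=-6,dy=-1->C; (4,6):dx=+3,dy=-16->D; (4,7):dx=+4,dy=-10->D
  (4,8):dx=-2,dy=-13->C; (4,9):dx=-7,dy=-11->C; (5,6):dx=+9,dy=-15->D; (5,7):dx=+10,dy=-9->D
  (5,8):dx=+4,dy=-12->D; (5,9):dx=-1,dy=-10->C; (6,7):dx=+1,dy=+6->C; (6,8):dx=-5,dy=+3->D
  (6,9):dx=-10,dy=+5->D; (7,8):dx=-6,dy=-3->C; (7,9):dx=-11,dy=-1->C; (8,9):dx=-5,dy=+2->D
Step 2: C = 15, D = 21, total pairs = 36.
Step 3: tau = (C - D)/(n(n-1)/2) = (15 - 21)/36 = -0.166667.
Step 4: Exact two-sided p-value (enumerate n! = 362880 permutations of y under H0): p = 0.612202.
Step 5: alpha = 0.1. fail to reject H0.

tau_b = -0.1667 (C=15, D=21), p = 0.612202, fail to reject H0.


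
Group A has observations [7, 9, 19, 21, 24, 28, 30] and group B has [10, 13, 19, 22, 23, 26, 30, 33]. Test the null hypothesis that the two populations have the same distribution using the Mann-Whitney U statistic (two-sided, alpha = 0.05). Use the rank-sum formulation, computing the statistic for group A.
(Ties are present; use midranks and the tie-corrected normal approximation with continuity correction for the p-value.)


Step 1: Combine and sort all 15 observations; assign midranks.
sorted (value, group): (7,X), (9,X), (10,Y), (13,Y), (19,X), (19,Y), (21,X), (22,Y), (23,Y), (24,X), (26,Y), (28,X), (30,X), (30,Y), (33,Y)
ranks: 7->1, 9->2, 10->3, 13->4, 19->5.5, 19->5.5, 21->7, 22->8, 23->9, 24->10, 26->11, 28->12, 30->13.5, 30->13.5, 33->15
Step 2: Rank sum for X: R1 = 1 + 2 + 5.5 + 7 + 10 + 12 + 13.5 = 51.
Step 3: U_X = R1 - n1(n1+1)/2 = 51 - 7*8/2 = 51 - 28 = 23.
       U_Y = n1*n2 - U_X = 56 - 23 = 33.
Step 4: Ties are present, so use the tie-corrected normal approximation (with continuity correction) for the p-value.
Step 5: p-value = 0.601875; compare to alpha = 0.05. fail to reject H0.

U_X = 23, p = 0.601875, fail to reject H0 at alpha = 0.05.


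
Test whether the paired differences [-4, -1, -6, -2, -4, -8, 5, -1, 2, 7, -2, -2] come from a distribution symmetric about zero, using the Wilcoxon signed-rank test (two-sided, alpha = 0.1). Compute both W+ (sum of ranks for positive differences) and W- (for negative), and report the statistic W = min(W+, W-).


Step 1: Drop any zero differences (none here) and take |d_i|.
|d| = [4, 1, 6, 2, 4, 8, 5, 1, 2, 7, 2, 2]
Step 2: Midrank |d_i| (ties get averaged ranks).
ranks: |4|->7.5, |1|->1.5, |6|->10, |2|->4.5, |4|->7.5, |8|->12, |5|->9, |1|->1.5, |2|->4.5, |7|->11, |2|->4.5, |2|->4.5
Step 3: Attach original signs; sum ranks with positive sign and with negative sign.
W+ = 9 + 4.5 + 11 = 24.5
W- = 7.5 + 1.5 + 10 + 4.5 + 7.5 + 12 + 1.5 + 4.5 + 4.5 = 53.5
(Check: W+ + W- = 78 should equal n(n+1)/2 = 78.)
Step 4: Test statistic W = min(W+, W-) = 24.5.
Step 5: Ties in |d|, so use the tie-corrected normal approximation.
        E[W] = n(n+1)/4 = 12*13/4 = 39.
        Tie groups: |d|=1 (t=2), |d|=2 (t=4), |d|=4 (t=2); sum(t^3 - t) = 72.
        Var[W] = n(n+1)(2n+1)/24 - sum(t^3-t)/48 = 3900/24 - 72/48 = 161.
        z = (W - E[W]) / sqrt(Var[W]) = (24.5 - 39) / 12.6886 = -1.1428.
        Two-sided p = 2*Phi(z) = 0.253138.
Step 6: alpha = 0.1. fail to reject H0.

W+ = 24.5, W- = 53.5, W = min = 24.5, p = 0.253138, fail to reject H0.


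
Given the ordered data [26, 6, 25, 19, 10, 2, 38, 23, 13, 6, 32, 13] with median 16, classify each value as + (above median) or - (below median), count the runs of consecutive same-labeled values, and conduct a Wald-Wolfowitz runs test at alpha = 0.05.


Step 1: Compute median = 16; label A = above, B = below.
Labels in order: ABAABBAABBAB  (n_A = 6, n_B = 6)
Step 2: Count runs R = 8.
Step 3: Under H0 (random ordering), E[R] = 2*n_A*n_B/(n_A+n_B) + 1 = 2*6*6/12 + 1 = 7.0000.
        Var[R] = 2*n_A*n_B*(2*n_A*n_B - n_A - n_B) / ((n_A+n_B)^2 * (n_A+n_B-1)) = 4320/1584 = 2.7273.
        SD[R] = 1.6514.
Step 4: Continuity-corrected z = (R - 0.5 - E[R]) / SD[R] = (8 - 0.5 - 7.0000) / 1.6514 = 0.3028.
Step 5: Two-sided p-value via normal approximation = 2*(1 - Phi(|z|)) = 0.762069.
Step 6: alpha = 0.05. fail to reject H0.

R = 8, z = 0.3028, p = 0.762069, fail to reject H0.


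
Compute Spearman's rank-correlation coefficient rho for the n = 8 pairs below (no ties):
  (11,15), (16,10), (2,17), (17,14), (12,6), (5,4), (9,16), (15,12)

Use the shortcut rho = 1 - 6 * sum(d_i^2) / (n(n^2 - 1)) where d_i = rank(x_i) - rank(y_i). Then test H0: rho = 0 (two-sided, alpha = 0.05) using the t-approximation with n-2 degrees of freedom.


Step 1: Rank x and y separately (midranks; no ties here).
rank(x): 11->4, 16->7, 2->1, 17->8, 12->5, 5->2, 9->3, 15->6
rank(y): 15->6, 10->3, 17->8, 14->5, 6->2, 4->1, 16->7, 12->4
Step 2: d_i = R_x(i) - R_y(i); compute d_i^2.
  (4-6)^2=4, (7-3)^2=16, (1-8)^2=49, (8-5)^2=9, (5-2)^2=9, (2-1)^2=1, (3-7)^2=16, (6-4)^2=4
sum(d^2) = 108.
Step 3: rho = 1 - 6*108 / (8*(8^2 - 1)) = 1 - 648/504 = -0.285714.
Step 4: Under H0, t = rho * sqrt((n-2)/(1-rho^2)) = -0.7303 ~ t(6).
Step 5: Two-sided p-value from the t-distribution with 6 df = 0.492726.
Step 6: alpha = 0.05. fail to reject H0.

rho = -0.2857, p = 0.492726, fail to reject H0 at alpha = 0.05.


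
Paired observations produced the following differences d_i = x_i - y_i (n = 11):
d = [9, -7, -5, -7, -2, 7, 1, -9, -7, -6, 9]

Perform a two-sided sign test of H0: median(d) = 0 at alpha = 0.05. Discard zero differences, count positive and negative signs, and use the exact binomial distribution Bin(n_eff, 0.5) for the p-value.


Step 1: Discard zero differences. Original n = 11; n_eff = number of nonzero differences = 11.
Nonzero differences (with sign): +9, -7, -5, -7, -2, +7, +1, -9, -7, -6, +9
Step 2: Count signs: positive = 4, negative = 7.
Step 3: Under H0: P(positive) = 0.5, so the number of positives S ~ Bin(11, 0.5).
Step 4: Two-sided exact p-value = sum of Bin(11,0.5) probabilities at or below the observed probability = 0.548828.
Step 5: alpha = 0.05. fail to reject H0.

n_eff = 11, pos = 4, neg = 7, p = 0.548828, fail to reject H0.
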